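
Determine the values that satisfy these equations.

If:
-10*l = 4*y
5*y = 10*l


Then:
l = 0
y = 0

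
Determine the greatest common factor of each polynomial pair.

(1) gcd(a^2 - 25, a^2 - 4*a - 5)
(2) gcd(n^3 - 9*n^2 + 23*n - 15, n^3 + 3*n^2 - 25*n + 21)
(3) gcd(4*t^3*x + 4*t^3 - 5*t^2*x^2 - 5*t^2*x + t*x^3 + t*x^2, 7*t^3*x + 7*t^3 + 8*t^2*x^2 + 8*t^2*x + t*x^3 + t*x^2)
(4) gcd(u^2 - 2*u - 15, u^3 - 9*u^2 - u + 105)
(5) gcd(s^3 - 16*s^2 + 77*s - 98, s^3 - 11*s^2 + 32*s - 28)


(1) = gcd((a - 5)*(a + 5), (a - 5)*(a + 1)) = a - 5
(2) = n^2 - 4*n + 3
(3) = gcd((-4*t + x)*(-t + x)*(t*x + t), (t + x)*(7*t + x)*(t*x + t)) = t*x + t
(4) = gcd((u - 5)*(u + 3), (u - 7)*(u - 5)*(u + 3)) = u^2 - 2*u - 15
(5) = s^2 - 9*s + 14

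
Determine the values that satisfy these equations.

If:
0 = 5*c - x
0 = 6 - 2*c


Then:
c = 3
x = 15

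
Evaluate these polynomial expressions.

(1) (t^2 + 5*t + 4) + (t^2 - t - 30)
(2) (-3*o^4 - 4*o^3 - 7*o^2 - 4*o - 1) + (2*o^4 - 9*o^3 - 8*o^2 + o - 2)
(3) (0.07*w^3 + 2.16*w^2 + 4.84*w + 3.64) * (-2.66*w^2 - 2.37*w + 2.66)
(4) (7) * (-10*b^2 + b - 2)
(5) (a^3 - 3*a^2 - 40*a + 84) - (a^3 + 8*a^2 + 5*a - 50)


(1) = 2*t^2 + 4*t - 26
(2) = -o^4 - 13*o^3 - 15*o^2 - 3*o - 3
(3) = -0.1862*w^5 - 5.9115*w^4 - 17.8074*w^3 - 15.4076*w^2 + 4.2476*w + 9.6824
(4) = -70*b^2 + 7*b - 14
(5) = -11*a^2 - 45*a + 134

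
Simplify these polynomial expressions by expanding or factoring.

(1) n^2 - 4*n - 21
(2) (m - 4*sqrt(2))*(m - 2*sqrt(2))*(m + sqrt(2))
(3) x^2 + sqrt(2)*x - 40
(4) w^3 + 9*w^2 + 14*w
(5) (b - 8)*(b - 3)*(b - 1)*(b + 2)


(1) = (n - 7)*(n + 3)
(2) = m^3 - 5*sqrt(2)*m^2 + 4*m + 16*sqrt(2)
(3) = (x - 4*sqrt(2))*(x + 5*sqrt(2))
(4) = w*(w + 2)*(w + 7)
(5) = b^4 - 10*b^3 + 11*b^2 + 46*b - 48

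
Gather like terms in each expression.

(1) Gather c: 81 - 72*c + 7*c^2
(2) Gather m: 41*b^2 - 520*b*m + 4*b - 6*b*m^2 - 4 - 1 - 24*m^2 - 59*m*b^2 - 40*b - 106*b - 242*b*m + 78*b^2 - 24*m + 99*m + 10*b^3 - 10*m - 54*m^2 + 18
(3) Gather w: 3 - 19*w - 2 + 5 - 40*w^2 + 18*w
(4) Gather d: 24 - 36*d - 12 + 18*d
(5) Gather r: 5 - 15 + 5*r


(1) = 7*c^2 - 72*c + 81
(2) = 10*b^3 + 119*b^2 - 142*b + m^2*(-6*b - 78) + m*(-59*b^2 - 762*b + 65) + 13
(3) = -40*w^2 - w + 6
(4) = 12 - 18*d
(5) = 5*r - 10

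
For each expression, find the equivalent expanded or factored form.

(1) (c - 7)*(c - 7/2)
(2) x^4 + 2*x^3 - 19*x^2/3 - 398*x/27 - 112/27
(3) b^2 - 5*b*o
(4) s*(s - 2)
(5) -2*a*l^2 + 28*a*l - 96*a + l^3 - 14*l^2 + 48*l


(1) = c^2 - 21*c/2 + 49/2
(2) = (x - 8/3)*(x + 1/3)*(x + 2)*(x + 7/3)
(3) = b*(b - 5*o)
(4) = s^2 - 2*s
(5) = (-2*a + l)*(l - 8)*(l - 6)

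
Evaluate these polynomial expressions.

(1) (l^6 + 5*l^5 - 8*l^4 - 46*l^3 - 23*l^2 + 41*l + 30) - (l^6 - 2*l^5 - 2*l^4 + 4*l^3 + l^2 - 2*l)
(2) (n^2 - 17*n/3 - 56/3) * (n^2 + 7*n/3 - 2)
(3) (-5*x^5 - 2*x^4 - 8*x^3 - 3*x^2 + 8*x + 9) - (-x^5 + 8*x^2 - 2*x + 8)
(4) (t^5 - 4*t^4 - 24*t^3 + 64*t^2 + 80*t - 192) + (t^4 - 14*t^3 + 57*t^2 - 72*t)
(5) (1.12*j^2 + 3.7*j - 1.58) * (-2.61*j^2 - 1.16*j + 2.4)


(1) = 7*l^5 - 6*l^4 - 50*l^3 - 24*l^2 + 43*l + 30
(2) = n^4 - 10*n^3/3 - 305*n^2/9 - 290*n/9 + 112/3
(3) = -4*x^5 - 2*x^4 - 8*x^3 - 11*x^2 + 10*x + 1
(4) = t^5 - 3*t^4 - 38*t^3 + 121*t^2 + 8*t - 192
(5) = -2.9232*j^4 - 10.9562*j^3 + 2.5198*j^2 + 10.7128*j - 3.792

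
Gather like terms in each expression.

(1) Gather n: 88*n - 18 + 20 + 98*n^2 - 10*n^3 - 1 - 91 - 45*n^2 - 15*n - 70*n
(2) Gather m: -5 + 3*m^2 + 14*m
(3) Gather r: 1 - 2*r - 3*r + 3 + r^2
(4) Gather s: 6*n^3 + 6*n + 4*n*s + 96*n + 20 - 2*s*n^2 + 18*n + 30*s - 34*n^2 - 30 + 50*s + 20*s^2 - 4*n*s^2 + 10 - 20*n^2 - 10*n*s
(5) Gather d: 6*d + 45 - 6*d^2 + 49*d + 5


(1) = -10*n^3 + 53*n^2 + 3*n - 90
(2) = 3*m^2 + 14*m - 5
(3) = r^2 - 5*r + 4
(4) = 6*n^3 - 54*n^2 + 120*n + s^2*(20 - 4*n) + s*(-2*n^2 - 6*n + 80)
(5) = -6*d^2 + 55*d + 50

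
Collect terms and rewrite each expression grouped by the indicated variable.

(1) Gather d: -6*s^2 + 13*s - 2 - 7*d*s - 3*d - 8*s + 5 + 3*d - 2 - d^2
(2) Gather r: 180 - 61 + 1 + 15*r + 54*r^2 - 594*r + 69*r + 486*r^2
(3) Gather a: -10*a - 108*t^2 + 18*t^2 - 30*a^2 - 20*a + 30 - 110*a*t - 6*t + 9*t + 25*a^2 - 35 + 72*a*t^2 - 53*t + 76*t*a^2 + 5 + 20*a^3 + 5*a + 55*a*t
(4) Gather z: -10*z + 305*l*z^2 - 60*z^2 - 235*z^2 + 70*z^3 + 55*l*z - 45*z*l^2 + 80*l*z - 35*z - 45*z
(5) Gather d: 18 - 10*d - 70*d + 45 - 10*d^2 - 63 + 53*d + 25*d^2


(1) = -d^2 - 7*d*s - 6*s^2 + 5*s + 1
(2) = 540*r^2 - 510*r + 120
(3) = 20*a^3 + a^2*(76*t - 5) + a*(72*t^2 - 55*t - 25) - 90*t^2 - 50*t
(4) = 70*z^3 + z^2*(305*l - 295) + z*(-45*l^2 + 135*l - 90)
(5) = 15*d^2 - 27*d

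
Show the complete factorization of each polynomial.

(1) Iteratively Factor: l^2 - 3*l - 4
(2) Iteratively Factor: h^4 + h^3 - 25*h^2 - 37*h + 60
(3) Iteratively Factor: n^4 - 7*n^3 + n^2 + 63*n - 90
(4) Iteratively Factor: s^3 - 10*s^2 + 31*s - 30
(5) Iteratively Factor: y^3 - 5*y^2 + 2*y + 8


(1) = (l - 4)*(l + 1)
(2) = (h + 3)*(h^3 - 2*h^2 - 19*h + 20) = (h - 1)*(h + 3)*(h^2 - h - 20) = (h - 1)*(h + 3)*(h + 4)*(h - 5)
(3) = (n + 3)*(n^3 - 10*n^2 + 31*n - 30) = (n - 5)*(n + 3)*(n^2 - 5*n + 6) = (n - 5)*(n - 3)*(n + 3)*(n - 2)
(4) = (s - 2)*(s^2 - 8*s + 15) = (s - 5)*(s - 2)*(s - 3)
(5) = (y - 4)*(y^2 - y - 2) = (y - 4)*(y - 2)*(y + 1)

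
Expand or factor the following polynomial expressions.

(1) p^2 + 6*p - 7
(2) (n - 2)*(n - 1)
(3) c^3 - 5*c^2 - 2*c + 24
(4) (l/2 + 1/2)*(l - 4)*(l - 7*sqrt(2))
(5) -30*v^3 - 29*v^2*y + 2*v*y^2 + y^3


(1) = (p - 1)*(p + 7)
(2) = n^2 - 3*n + 2
(3) = (c - 4)*(c - 3)*(c + 2)
(4) = l^3/2 - 7*sqrt(2)*l^2/2 - 3*l^2/2 - 2*l + 21*sqrt(2)*l/2 + 14*sqrt(2)
(5) = (-5*v + y)*(v + y)*(6*v + y)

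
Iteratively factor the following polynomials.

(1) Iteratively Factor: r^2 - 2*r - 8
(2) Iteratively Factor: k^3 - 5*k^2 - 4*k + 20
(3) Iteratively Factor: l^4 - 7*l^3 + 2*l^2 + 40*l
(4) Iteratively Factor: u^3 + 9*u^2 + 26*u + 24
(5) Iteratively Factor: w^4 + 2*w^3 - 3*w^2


(1) = (r - 4)*(r + 2)
(2) = (k - 2)*(k^2 - 3*k - 10) = (k - 5)*(k - 2)*(k + 2)
(3) = (l)*(l^3 - 7*l^2 + 2*l + 40) = l*(l - 4)*(l^2 - 3*l - 10) = l*(l - 5)*(l - 4)*(l + 2)
(4) = (u + 4)*(u^2 + 5*u + 6) = (u + 2)*(u + 4)*(u + 3)
(5) = (w)*(w^3 + 2*w^2 - 3*w) = w^2*(w^2 + 2*w - 3) = w^2*(w - 1)*(w + 3)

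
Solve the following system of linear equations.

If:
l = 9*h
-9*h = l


Then:
h = 0
l = 0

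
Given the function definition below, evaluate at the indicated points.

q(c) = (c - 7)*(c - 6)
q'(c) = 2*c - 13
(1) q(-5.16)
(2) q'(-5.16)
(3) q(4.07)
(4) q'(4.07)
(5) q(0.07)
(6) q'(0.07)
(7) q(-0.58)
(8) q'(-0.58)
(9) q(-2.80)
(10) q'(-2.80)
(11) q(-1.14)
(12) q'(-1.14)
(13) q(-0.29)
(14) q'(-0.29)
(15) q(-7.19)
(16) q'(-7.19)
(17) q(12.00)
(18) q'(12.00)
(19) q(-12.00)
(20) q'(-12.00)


(1) = 135.71
(2) = -23.32
(3) = 5.65
(4) = -4.86
(5) = 41.09
(6) = -12.86
(7) = 49.88
(8) = -14.16
(9) = 86.24
(10) = -18.60
(11) = 58.12
(12) = -15.28
(13) = 45.85
(14) = -13.58
(15) = 187.17
(16) = -27.38
(17) = 30.00
(18) = 11.00
(19) = 342.00
(20) = -37.00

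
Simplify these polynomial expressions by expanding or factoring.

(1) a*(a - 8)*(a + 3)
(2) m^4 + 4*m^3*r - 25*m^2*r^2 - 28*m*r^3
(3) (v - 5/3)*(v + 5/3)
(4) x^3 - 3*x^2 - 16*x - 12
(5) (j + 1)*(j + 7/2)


(1) = a^3 - 5*a^2 - 24*a
(2) = m*(m - 4*r)*(m + r)*(m + 7*r)
(3) = v^2 - 25/9
(4) = (x - 6)*(x + 1)*(x + 2)
(5) = j^2 + 9*j/2 + 7/2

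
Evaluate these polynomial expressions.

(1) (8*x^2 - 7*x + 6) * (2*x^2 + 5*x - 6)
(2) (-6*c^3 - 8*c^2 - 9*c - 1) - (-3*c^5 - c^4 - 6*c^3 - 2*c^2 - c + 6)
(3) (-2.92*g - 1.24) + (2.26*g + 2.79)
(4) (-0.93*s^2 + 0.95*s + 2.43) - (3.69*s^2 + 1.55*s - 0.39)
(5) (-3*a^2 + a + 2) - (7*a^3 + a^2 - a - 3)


(1) = 16*x^4 + 26*x^3 - 71*x^2 + 72*x - 36
(2) = 3*c^5 + c^4 - 6*c^2 - 8*c - 7
(3) = 1.55 - 0.66*g
(4) = -4.62*s^2 - 0.6*s + 2.82
(5) = -7*a^3 - 4*a^2 + 2*a + 5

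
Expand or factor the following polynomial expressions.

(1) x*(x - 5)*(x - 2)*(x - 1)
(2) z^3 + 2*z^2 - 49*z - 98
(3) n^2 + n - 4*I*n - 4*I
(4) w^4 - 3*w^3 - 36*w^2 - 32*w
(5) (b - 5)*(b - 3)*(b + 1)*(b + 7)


(1) = x^4 - 8*x^3 + 17*x^2 - 10*x
(2) = (z - 7)*(z + 2)*(z + 7)
(3) = (n + 1)*(n - 4*I)
(4) = w*(w - 8)*(w + 1)*(w + 4)
(5) = b^4 - 42*b^2 + 64*b + 105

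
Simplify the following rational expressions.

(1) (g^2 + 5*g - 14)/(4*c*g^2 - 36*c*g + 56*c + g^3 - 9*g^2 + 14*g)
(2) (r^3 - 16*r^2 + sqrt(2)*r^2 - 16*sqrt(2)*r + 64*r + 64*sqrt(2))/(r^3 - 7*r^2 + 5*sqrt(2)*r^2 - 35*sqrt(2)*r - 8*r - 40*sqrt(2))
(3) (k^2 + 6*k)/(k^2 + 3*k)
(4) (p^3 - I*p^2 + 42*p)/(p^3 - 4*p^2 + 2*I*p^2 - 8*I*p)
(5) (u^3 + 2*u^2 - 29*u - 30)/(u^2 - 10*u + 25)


(1) = (g + 7)/(4*c*g - 28*c + g^2 - 7*g)
(2) = (r^2 + r*(-8 + sqrt(2)) - 8*sqrt(2))/(r^2 + r*(1 + 5*sqrt(2)) + 5*sqrt(2))
(3) = (k + 6)/(k + 3)
(4) = (p^2 - I*p + 42)/(p^2 + p*(-4 + 2*I) - 8*I)
(5) = (u^2 + 7*u + 6)/(u - 5)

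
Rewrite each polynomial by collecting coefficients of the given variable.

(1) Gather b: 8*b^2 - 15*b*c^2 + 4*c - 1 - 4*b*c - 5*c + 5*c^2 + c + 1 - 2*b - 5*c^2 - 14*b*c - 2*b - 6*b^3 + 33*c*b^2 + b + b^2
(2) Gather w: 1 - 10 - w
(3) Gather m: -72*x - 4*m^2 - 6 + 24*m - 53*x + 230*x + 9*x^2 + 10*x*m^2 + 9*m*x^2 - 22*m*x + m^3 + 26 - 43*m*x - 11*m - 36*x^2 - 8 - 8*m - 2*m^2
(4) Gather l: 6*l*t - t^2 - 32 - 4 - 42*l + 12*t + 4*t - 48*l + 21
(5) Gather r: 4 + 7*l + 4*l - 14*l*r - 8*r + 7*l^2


(1) = -6*b^3 + b^2*(33*c + 9) + b*(-15*c^2 - 18*c - 3)
(2) = -w - 9
(3) = m^3 + m^2*(10*x - 6) + m*(9*x^2 - 65*x + 5) - 27*x^2 + 105*x + 12
(4) = l*(6*t - 90) - t^2 + 16*t - 15
(5) = 7*l^2 + 11*l + r*(-14*l - 8) + 4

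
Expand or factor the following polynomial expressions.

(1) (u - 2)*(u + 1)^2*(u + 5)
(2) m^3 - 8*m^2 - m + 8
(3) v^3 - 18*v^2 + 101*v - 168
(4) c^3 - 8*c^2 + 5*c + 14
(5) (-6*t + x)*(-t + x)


(1) = u^4 + 5*u^3 - 3*u^2 - 17*u - 10
(2) = (m - 8)*(m - 1)*(m + 1)
(3) = (v - 8)*(v - 7)*(v - 3)
(4) = (c - 7)*(c - 2)*(c + 1)
(5) = 6*t^2 - 7*t*x + x^2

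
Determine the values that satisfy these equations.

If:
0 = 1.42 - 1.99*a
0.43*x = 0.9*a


Then:
a = 0.71
x = 1.49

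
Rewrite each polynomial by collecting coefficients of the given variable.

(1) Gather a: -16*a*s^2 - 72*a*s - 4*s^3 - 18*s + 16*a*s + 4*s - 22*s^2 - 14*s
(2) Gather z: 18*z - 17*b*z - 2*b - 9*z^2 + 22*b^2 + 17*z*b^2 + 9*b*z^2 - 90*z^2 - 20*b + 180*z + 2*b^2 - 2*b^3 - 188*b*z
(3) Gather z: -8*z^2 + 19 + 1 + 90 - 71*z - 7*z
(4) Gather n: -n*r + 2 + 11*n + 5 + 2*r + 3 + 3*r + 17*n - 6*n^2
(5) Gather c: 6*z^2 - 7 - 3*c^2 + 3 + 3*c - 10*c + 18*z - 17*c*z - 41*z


(1) = a*(-16*s^2 - 56*s) - 4*s^3 - 22*s^2 - 28*s
(2) = -2*b^3 + 24*b^2 - 22*b + z^2*(9*b - 99) + z*(17*b^2 - 205*b + 198)
(3) = -8*z^2 - 78*z + 110
(4) = -6*n^2 + n*(28 - r) + 5*r + 10
(5) = -3*c^2 + c*(-17*z - 7) + 6*z^2 - 23*z - 4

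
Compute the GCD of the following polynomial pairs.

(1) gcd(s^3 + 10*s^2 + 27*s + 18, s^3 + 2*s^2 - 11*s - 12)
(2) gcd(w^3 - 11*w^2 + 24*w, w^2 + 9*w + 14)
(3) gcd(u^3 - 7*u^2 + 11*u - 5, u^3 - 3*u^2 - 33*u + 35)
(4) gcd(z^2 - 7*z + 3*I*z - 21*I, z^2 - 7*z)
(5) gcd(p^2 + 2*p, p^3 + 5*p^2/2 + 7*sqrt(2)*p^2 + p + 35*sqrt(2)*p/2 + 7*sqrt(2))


(1) = s + 1
(2) = 1
(3) = gcd((u - 5)*(u - 1)^2, (u - 7)*(u - 1)*(u + 5)) = u - 1
(4) = z - 7
(5) = p + 2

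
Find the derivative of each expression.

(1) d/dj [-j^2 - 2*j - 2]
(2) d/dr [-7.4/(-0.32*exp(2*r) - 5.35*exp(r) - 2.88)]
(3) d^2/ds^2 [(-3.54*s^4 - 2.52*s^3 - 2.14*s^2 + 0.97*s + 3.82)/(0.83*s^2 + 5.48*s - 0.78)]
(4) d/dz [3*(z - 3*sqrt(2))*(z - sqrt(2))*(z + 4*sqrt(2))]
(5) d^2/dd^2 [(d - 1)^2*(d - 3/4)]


(1) = -2*j - 2
(2) = (-4.736*exp(r) - 39.59)*exp(r)/(0.32*exp(2*r) + 5.35*exp(r) + 2.88)^2
(3) = (-4.877412*s^6 - 96.608016*s^5 - 624.09492*s^4 + 108.289522*s^3 + 46.261068*s^2 + 98.818188*s + 240.066776)/(0.571787*s^6 + 11.325516*s^5 + 73.16367*s^4 + 143.28008*s^3 - 68.75622*s^2 + 10.002096*s - 0.474552)
(4) = 9*z^2 - 78
(5) = 6*d - 11/2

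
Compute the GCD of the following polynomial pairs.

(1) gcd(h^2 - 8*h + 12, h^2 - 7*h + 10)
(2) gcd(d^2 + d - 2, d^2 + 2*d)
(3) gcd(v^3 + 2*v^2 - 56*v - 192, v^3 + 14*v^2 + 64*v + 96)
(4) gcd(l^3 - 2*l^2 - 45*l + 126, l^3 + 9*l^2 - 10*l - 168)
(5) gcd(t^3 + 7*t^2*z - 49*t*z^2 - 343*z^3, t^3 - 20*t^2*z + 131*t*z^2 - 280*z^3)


(1) = gcd((h - 6)*(h - 2), (h - 5)*(h - 2)) = h - 2
(2) = gcd((d - 1)*(d + 2), d*(d + 2)) = d + 2
(3) = gcd((v - 8)*(v + 4)*(v + 6), (v + 4)^2*(v + 6)) = v^2 + 10*v + 24
(4) = gcd((l - 6)*(l - 3)*(l + 7), (l - 4)*(l + 6)*(l + 7)) = l + 7
(5) = gcd((t - 7*z)*(t + 7*z)^2, (t - 8*z)*(t - 7*z)*(t - 5*z)) = -t + 7*z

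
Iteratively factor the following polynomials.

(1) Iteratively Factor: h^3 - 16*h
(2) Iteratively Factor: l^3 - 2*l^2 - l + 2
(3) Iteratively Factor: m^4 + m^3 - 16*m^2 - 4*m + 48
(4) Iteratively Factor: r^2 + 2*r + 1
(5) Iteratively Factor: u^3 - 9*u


(1) = (h)*(h^2 - 16) = h*(h - 4)*(h + 4)
(2) = (l + 1)*(l^2 - 3*l + 2) = (l - 2)*(l + 1)*(l - 1)
(3) = (m - 2)*(m^3 + 3*m^2 - 10*m - 24) = (m - 2)*(m + 2)*(m^2 + m - 12) = (m - 3)*(m - 2)*(m + 2)*(m + 4)
(4) = (r + 1)*(r + 1)
(5) = (u - 3)*(u^2 + 3*u) = (u - 3)*(u + 3)*(u)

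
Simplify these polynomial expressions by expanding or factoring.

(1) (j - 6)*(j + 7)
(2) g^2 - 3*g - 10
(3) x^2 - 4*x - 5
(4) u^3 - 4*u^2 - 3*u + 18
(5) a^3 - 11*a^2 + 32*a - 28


(1) = j^2 + j - 42
(2) = (g - 5)*(g + 2)
(3) = (x - 5)*(x + 1)
(4) = (u - 3)^2*(u + 2)
(5) = (a - 7)*(a - 2)^2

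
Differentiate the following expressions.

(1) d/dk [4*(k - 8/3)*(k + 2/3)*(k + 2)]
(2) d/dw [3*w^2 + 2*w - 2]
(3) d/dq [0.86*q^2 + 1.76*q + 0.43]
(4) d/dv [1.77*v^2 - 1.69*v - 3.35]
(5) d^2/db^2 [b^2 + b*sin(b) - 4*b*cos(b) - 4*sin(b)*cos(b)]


(1) = 12*k^2 - 208/9
(2) = 6*w + 2
(3) = 1.72*q + 1.76
(4) = 3.54*v - 1.69
(5) = -b*sin(b) + 4*b*cos(b) + 8*sin(b) + 8*sin(2*b) + 2*cos(b) + 2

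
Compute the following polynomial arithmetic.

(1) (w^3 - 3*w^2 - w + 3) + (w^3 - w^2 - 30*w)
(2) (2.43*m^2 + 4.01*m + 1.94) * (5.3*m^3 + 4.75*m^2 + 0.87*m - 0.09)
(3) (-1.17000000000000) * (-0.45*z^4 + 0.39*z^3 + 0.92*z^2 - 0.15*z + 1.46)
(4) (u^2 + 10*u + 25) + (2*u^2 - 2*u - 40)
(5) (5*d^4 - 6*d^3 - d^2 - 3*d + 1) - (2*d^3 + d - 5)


(1) = 2*w^3 - 4*w^2 - 31*w + 3
(2) = 12.879*m^5 + 32.7955*m^4 + 31.4436*m^3 + 12.485*m^2 + 1.3269*m - 0.1746
(3) = 0.5265*z^4 - 0.4563*z^3 - 1.0764*z^2 + 0.1755*z - 1.7082
(4) = 3*u^2 + 8*u - 15
(5) = 5*d^4 - 8*d^3 - d^2 - 4*d + 6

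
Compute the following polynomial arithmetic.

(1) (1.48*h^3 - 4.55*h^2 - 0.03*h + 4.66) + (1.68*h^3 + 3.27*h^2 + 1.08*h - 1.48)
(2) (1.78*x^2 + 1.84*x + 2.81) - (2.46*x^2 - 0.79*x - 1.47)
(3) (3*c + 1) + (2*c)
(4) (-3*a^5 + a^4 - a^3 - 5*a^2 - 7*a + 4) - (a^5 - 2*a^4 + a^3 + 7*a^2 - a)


(1) = 3.16*h^3 - 1.28*h^2 + 1.05*h + 3.18
(2) = -0.68*x^2 + 2.63*x + 4.28
(3) = 5*c + 1
(4) = -4*a^5 + 3*a^4 - 2*a^3 - 12*a^2 - 6*a + 4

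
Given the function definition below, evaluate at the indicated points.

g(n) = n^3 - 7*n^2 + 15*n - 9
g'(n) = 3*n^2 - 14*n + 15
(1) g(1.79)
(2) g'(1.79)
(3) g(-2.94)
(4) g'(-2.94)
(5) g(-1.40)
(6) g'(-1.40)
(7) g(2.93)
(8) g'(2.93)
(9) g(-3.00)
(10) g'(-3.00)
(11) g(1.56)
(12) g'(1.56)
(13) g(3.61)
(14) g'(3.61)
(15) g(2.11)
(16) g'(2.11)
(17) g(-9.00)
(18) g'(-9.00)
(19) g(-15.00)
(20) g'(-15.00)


(1) = 1.16
(2) = -0.45
(3) = -139.02
(4) = 82.09
(5) = -46.46
(6) = 40.48
(7) = 0.01
(8) = -0.27
(9) = -144.00
(10) = 84.00
(11) = 1.16
(12) = 0.46
(13) = 0.97
(14) = 3.56
(15) = 0.88
(16) = -1.18
(17) = -1440.00
(18) = 384.00
(19) = -5184.00
(20) = 900.00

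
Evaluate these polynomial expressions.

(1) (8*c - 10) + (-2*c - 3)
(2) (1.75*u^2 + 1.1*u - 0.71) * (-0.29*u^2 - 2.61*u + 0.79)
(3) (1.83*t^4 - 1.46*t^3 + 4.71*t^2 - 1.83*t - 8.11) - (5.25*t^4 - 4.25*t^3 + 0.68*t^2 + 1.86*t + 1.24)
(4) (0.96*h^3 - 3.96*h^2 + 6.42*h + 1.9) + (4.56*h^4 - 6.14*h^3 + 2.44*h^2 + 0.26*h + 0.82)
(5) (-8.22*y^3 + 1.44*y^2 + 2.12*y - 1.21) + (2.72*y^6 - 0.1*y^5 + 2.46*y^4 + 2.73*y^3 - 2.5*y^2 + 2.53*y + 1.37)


(1) = 6*c - 13
(2) = -0.5075*u^4 - 4.8865*u^3 - 1.2826*u^2 + 2.7221*u - 0.5609
(3) = -3.42*t^4 + 2.79*t^3 + 4.03*t^2 - 3.69*t - 9.35
(4) = 4.56*h^4 - 5.18*h^3 - 1.52*h^2 + 6.68*h + 2.72
(5) = 2.72*y^6 - 0.1*y^5 + 2.46*y^4 - 5.49*y^3 - 1.06*y^2 + 4.65*y + 0.16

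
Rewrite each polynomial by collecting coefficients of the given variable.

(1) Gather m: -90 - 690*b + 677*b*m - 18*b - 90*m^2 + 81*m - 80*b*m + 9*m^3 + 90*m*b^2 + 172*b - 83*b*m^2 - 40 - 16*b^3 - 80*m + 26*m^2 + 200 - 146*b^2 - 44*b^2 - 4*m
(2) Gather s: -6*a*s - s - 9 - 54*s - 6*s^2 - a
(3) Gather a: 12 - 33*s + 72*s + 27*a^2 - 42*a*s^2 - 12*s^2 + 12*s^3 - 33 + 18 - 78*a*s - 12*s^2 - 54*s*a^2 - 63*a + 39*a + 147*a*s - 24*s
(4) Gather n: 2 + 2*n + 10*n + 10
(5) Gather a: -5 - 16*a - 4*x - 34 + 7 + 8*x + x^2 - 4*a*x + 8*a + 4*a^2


(1) = -16*b^3 - 190*b^2 - 536*b + 9*m^3 + m^2*(-83*b - 64) + m*(90*b^2 + 597*b - 3) + 70
(2) = -a - 6*s^2 + s*(-6*a - 55) - 9
(3) = a^2*(27 - 54*s) + a*(-42*s^2 + 69*s - 24) + 12*s^3 - 24*s^2 + 15*s - 3
(4) = 12*n + 12
(5) = 4*a^2 + a*(-4*x - 8) + x^2 + 4*x - 32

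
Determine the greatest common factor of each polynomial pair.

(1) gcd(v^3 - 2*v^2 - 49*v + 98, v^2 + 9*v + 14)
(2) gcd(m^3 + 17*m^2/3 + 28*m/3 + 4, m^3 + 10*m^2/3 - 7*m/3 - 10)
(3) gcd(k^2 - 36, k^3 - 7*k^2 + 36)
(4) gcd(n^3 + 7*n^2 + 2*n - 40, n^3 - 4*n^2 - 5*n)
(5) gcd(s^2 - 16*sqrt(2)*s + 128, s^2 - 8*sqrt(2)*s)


(1) = gcd((v - 7)*(v - 2)*(v + 7), (v + 2)*(v + 7)) = v + 7
(2) = m^2 + 5*m + 6
(3) = gcd((k - 6)*(k + 6), (k - 6)*(k - 3)*(k + 2)) = k - 6
(4) = 1
(5) = s - 8*sqrt(2)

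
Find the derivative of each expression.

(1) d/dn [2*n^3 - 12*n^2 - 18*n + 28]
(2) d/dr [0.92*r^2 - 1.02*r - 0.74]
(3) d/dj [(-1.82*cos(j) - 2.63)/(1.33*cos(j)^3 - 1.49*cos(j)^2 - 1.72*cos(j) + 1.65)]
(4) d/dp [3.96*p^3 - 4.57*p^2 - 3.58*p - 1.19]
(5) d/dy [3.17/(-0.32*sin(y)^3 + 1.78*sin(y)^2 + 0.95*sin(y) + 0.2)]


(1) = 6*n^2 - 24*n - 18
(2) = 1.84*r - 1.02
(3) = (-4.8412*cos(j)^3 - 7.7819*cos(j)^2 + 7.8374*cos(j) + 7.5266)*sin(j)/(1.7689*cos(j)^6 - 3.9634*cos(j)^5 - 2.3551*cos(j)^4 + 9.5146*cos(j)^3 - 1.9586*cos(j)^2 - 5.676*cos(j) + 2.7225)
(4) = 11.88*p^2 - 9.14*p - 3.58
(5) = (3.0432*sin(y)^2 - 11.2852*sin(y) - 3.0115)*cos(y)/(-0.32*sin(y)^3 + 1.78*sin(y)^2 + 0.95*sin(y) + 0.2)^2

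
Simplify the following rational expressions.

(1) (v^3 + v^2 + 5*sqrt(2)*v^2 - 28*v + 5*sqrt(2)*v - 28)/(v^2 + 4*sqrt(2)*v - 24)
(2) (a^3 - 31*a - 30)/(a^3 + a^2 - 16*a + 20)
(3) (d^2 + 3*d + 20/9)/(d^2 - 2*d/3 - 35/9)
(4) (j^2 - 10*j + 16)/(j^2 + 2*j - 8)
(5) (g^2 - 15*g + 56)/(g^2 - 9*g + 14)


(1) = (v^2 + v*(1 + 7*sqrt(2)) + 7*sqrt(2))/(v + 6*sqrt(2))
(2) = (a^2 - 5*a - 6)/(a^2 - 4*a + 4)
(3) = (3*d + 4)/(3*d - 7)
(4) = (j - 8)/(j + 4)
(5) = (g - 8)/(g - 2)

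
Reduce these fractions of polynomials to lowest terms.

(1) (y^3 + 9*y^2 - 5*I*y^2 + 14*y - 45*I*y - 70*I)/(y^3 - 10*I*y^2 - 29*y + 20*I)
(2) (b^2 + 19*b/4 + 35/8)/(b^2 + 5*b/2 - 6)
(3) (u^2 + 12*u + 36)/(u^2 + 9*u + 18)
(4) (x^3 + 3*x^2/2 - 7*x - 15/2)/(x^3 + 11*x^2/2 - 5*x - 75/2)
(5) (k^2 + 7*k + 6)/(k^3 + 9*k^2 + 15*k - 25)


(1) = (y^2 + 9*y + 14)/(y^2 - 5*I*y - 4)
(2) = (8*b^2 + 38*b + 35)/(8*b^2 + 20*b - 48)
(3) = (u + 6)/(u + 3)
(4) = (x + 1)/(x + 5)
(5) = (k^2 + 7*k + 6)/(k^3 + 9*k^2 + 15*k - 25)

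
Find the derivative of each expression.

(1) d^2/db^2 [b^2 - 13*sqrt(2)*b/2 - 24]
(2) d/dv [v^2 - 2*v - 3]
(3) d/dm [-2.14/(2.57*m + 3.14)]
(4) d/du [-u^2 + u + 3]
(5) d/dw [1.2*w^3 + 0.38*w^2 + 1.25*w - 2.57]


(1) = 2
(2) = 2*v - 2
(3) = 5.4998/(2.57*m + 3.14)^2
(4) = 1 - 2*u
(5) = 3.6*w^2 + 0.76*w + 1.25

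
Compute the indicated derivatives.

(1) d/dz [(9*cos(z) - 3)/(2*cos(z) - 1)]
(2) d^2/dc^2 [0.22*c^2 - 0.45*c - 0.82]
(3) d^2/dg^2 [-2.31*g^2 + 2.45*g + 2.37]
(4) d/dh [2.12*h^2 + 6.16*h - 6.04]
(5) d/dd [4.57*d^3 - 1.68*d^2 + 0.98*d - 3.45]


(1) = 3*sin(z)/(2*cos(z) - 1)^2
(2) = 0.440000000000000
(3) = -4.62000000000000
(4) = 4.24*h + 6.16
(5) = 13.71*d^2 - 3.36*d + 0.98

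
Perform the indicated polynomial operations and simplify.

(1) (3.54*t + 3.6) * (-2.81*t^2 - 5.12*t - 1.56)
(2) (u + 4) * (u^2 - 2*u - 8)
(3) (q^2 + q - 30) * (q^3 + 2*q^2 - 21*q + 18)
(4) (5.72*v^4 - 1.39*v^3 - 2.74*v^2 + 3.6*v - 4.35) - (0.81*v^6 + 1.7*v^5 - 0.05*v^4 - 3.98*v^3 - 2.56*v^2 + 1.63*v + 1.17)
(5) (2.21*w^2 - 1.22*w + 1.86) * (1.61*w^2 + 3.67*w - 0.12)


(1) = -9.9474*t^3 - 28.2408*t^2 - 23.9544*t - 5.616
(2) = u^3 + 2*u^2 - 16*u - 32
(3) = q^5 + 3*q^4 - 49*q^3 - 63*q^2 + 648*q - 540
(4) = -0.81*v^6 - 1.7*v^5 + 5.77*v^4 + 2.59*v^3 - 0.18*v^2 + 1.97*v - 5.52
(5) = 3.5581*w^4 + 6.1465*w^3 - 1.748*w^2 + 6.9726*w - 0.2232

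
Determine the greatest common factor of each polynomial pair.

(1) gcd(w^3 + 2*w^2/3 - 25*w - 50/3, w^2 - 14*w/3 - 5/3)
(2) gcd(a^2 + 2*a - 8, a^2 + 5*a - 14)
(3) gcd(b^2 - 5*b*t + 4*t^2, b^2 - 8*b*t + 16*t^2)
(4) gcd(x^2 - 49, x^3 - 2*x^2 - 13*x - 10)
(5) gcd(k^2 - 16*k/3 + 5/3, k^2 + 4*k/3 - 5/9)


(1) = w - 5
(2) = a - 2
(3) = -b + 4*t
(4) = 1
(5) = gcd((k - 5)*(k - 1/3), (k - 1/3)*(k + 5/3)) = k - 1/3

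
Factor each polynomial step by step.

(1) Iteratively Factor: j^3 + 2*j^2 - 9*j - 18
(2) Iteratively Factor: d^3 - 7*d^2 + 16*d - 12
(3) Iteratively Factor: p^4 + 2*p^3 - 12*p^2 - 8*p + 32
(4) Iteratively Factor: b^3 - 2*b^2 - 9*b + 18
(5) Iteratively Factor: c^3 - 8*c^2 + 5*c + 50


(1) = (j - 3)*(j^2 + 5*j + 6) = (j - 3)*(j + 3)*(j + 2)
(2) = (d - 2)*(d^2 - 5*d + 6) = (d - 3)*(d - 2)*(d - 2)
(3) = (p - 2)*(p^3 + 4*p^2 - 4*p - 16) = (p - 2)^2*(p^2 + 6*p + 8) = (p - 2)^2*(p + 2)*(p + 4)
(4) = (b - 3)*(b^2 + b - 6) = (b - 3)*(b + 3)*(b - 2)
(5) = (c - 5)*(c^2 - 3*c - 10) = (c - 5)*(c + 2)*(c - 5)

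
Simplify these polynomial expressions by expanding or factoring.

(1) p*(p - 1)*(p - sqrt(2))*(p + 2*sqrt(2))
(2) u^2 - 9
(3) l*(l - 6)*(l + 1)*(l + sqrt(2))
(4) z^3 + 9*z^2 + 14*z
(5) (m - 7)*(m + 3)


(1) = p^4 - p^3 + sqrt(2)*p^3 - 4*p^2 - sqrt(2)*p^2 + 4*p
(2) = (u - 3)*(u + 3)
(3) = l^4 - 5*l^3 + sqrt(2)*l^3 - 5*sqrt(2)*l^2 - 6*l^2 - 6*sqrt(2)*l
(4) = z*(z + 2)*(z + 7)
(5) = m^2 - 4*m - 21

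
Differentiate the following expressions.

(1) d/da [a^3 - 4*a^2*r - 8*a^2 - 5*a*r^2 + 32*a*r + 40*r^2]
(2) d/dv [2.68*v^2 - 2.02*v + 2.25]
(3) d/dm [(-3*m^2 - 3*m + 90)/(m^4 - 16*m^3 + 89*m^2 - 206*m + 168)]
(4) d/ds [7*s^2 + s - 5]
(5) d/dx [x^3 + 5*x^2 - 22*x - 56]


(1) = 3*a^2 - 8*a*r - 16*a - 5*r^2 + 32*r
(2) = 5.36*v - 2.02
(3) = 3*(2*m^5 - 13*m^4 - 152*m^3 + 1735*m^2 - 5676*m + 6012)/(m^8 - 32*m^7 + 434*m^6 - 3260*m^5 + 14849*m^4 - 42044*m^3 + 72340*m^2 - 69216*m + 28224)
(4) = 14*s + 1
(5) = 3*x^2 + 10*x - 22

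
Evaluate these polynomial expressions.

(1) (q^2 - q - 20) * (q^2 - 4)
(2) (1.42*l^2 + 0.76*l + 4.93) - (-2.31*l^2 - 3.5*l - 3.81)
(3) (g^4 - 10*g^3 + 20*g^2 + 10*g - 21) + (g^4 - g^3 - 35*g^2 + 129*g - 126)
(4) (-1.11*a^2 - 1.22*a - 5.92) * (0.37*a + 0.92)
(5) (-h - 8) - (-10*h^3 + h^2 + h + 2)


(1) = q^4 - q^3 - 24*q^2 + 4*q + 80
(2) = 3.73*l^2 + 4.26*l + 8.74
(3) = 2*g^4 - 11*g^3 - 15*g^2 + 139*g - 147
(4) = -0.4107*a^3 - 1.4726*a^2 - 3.3128*a - 5.4464
(5) = 10*h^3 - h^2 - 2*h - 10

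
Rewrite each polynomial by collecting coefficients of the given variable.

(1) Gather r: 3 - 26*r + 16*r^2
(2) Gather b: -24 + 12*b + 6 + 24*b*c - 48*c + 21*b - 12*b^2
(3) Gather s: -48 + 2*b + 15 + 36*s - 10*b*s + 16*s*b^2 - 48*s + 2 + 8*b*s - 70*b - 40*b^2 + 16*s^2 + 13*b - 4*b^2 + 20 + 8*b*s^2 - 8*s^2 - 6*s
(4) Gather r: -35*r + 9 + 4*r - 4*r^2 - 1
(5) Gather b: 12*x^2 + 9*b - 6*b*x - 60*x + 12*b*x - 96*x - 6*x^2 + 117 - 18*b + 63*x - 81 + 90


(1) = 16*r^2 - 26*r + 3
(2) = -12*b^2 + b*(24*c + 33) - 48*c - 18
(3) = -44*b^2 - 55*b + s^2*(8*b + 8) + s*(16*b^2 - 2*b - 18) - 11
(4) = -4*r^2 - 31*r + 8
(5) = b*(6*x - 9) + 6*x^2 - 93*x + 126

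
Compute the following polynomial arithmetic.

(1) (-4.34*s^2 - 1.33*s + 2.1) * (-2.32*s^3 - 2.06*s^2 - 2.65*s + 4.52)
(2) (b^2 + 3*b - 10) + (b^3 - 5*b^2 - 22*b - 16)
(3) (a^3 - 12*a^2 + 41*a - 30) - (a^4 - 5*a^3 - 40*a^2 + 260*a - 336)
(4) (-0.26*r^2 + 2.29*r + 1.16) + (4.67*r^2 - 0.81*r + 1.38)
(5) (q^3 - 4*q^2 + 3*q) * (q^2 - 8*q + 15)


(1) = 10.0688*s^5 + 12.026*s^4 + 9.3688*s^3 - 20.4183*s^2 - 11.5766*s + 9.492
(2) = b^3 - 4*b^2 - 19*b - 26
(3) = -a^4 + 6*a^3 + 28*a^2 - 219*a + 306
(4) = 4.41*r^2 + 1.48*r + 2.54
(5) = q^5 - 12*q^4 + 50*q^3 - 84*q^2 + 45*q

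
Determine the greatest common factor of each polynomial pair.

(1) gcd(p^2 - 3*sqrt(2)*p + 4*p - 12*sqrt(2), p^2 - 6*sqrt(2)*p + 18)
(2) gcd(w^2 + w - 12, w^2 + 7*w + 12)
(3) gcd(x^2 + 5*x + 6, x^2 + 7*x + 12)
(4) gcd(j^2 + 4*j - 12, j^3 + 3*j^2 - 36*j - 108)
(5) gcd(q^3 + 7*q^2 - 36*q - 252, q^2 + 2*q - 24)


(1) = gcd((p + 4)*(p - 3*sqrt(2)), (p - 3*sqrt(2))^2) = p - 3*sqrt(2)
(2) = w + 4
(3) = x + 3
(4) = j + 6
(5) = q + 6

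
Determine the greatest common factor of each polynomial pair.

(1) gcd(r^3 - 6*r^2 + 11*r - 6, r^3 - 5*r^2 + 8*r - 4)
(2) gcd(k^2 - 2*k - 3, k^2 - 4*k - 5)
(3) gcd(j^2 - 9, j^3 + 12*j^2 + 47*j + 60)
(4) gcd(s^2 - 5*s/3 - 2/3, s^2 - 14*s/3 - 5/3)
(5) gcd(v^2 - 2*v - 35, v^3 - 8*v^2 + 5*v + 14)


(1) = gcd((r - 3)*(r - 2)*(r - 1), (r - 2)^2*(r - 1)) = r^2 - 3*r + 2
(2) = gcd((k - 3)*(k + 1), (k - 5)*(k + 1)) = k + 1
(3) = j + 3
(4) = gcd((s - 2)*(s + 1/3), (s - 5)*(s + 1/3)) = s + 1/3
(5) = gcd((v - 7)*(v + 5), (v - 7)*(v - 2)*(v + 1)) = v - 7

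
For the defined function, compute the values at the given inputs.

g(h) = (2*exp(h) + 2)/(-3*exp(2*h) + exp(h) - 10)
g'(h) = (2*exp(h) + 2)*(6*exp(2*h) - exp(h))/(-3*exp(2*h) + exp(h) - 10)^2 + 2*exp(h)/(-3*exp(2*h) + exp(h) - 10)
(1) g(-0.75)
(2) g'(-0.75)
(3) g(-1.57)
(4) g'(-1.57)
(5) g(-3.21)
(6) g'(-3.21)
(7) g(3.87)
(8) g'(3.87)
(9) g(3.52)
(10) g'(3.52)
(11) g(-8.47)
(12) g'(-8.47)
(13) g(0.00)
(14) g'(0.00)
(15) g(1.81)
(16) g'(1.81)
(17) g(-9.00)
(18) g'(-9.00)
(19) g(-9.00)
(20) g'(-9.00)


(1) = -0.29
(2) = -0.07
(3) = -0.24
(4) = -0.04
(5) = -0.21
(6) = -0.01
(7) = -0.01
(8) = 0.01
(9) = -0.02
(10) = 0.02
(11) = -0.20
(12) = -0.00
(13) = -0.33
(14) = -0.03
(15) = -0.12
(16) = 0.13
(17) = -0.20
(18) = -0.00
(19) = -0.20
(20) = -0.00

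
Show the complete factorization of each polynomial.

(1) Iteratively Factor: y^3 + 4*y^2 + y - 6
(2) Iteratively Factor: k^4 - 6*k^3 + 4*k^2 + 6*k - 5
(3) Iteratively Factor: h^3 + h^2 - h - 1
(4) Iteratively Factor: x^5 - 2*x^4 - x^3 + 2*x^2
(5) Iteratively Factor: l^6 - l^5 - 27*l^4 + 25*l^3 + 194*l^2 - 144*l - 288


(1) = (y + 2)*(y^2 + 2*y - 3) = (y + 2)*(y + 3)*(y - 1)
(2) = (k + 1)*(k^3 - 7*k^2 + 11*k - 5) = (k - 1)*(k + 1)*(k^2 - 6*k + 5) = (k - 5)*(k - 1)*(k + 1)*(k - 1)
(3) = (h + 1)*(h^2 - 1) = (h + 1)^2*(h - 1)
(4) = (x - 1)*(x^4 - x^3 - 2*x^2) = x*(x - 1)*(x^3 - x^2 - 2*x) = x*(x - 2)*(x - 1)*(x^2 + x) = x*(x - 2)*(x - 1)*(x + 1)*(x)
(5) = (l + 1)*(l^5 - 2*l^4 - 25*l^3 + 50*l^2 + 144*l - 288) = (l - 2)*(l + 1)*(l^4 - 25*l^2 + 144) = (l - 2)*(l + 1)*(l + 3)*(l^3 - 3*l^2 - 16*l + 48) = (l - 4)*(l - 2)*(l + 1)*(l + 3)*(l^2 + l - 12) = (l - 4)*(l - 2)*(l + 1)*(l + 3)*(l + 4)*(l - 3)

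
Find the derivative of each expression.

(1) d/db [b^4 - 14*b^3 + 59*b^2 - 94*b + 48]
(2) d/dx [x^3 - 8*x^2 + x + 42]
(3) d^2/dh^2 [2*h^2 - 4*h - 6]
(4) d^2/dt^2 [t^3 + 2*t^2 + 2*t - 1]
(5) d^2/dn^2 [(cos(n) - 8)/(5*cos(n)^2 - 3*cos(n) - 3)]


(1) = 4*b^3 - 42*b^2 + 118*b - 94
(2) = 3*x^2 - 16*x + 1
(3) = 4
(4) = 6*t + 4
(5) = 2*(225*(1 - cos(2*n))^2*cos(n) - 785*(1 - cos(2*n))^2 - 1766*cos(n) - 1862*cos(2*n) + 600*cos(3*n) - 50*cos(5*n) + 2886)/(6*cos(n) - 5*cos(2*n) + 1)^3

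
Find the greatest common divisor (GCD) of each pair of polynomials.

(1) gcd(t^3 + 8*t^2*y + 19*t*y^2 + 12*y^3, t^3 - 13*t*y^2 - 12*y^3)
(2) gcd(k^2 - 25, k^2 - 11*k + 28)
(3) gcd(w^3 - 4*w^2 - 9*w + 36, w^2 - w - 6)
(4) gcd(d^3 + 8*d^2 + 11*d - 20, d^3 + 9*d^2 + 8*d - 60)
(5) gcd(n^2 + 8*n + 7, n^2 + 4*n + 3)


(1) = gcd((t + y)*(t + 3*y)*(t + 4*y), (t - 4*y)*(t + y)*(t + 3*y)) = t^2 + 4*t*y + 3*y^2
(2) = gcd((k - 5)*(k + 5), (k - 7)*(k - 4)) = 1
(3) = w - 3
(4) = d + 5
(5) = gcd((n + 1)*(n + 7), (n + 1)*(n + 3)) = n + 1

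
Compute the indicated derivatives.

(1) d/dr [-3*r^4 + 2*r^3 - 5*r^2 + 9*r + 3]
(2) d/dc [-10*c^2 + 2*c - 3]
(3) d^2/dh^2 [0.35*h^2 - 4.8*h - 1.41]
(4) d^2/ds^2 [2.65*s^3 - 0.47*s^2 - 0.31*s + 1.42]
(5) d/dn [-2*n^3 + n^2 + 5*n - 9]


(1) = -12*r^3 + 6*r^2 - 10*r + 9
(2) = 2 - 20*c
(3) = 0.700000000000000
(4) = 15.9*s - 0.94
(5) = -6*n^2 + 2*n + 5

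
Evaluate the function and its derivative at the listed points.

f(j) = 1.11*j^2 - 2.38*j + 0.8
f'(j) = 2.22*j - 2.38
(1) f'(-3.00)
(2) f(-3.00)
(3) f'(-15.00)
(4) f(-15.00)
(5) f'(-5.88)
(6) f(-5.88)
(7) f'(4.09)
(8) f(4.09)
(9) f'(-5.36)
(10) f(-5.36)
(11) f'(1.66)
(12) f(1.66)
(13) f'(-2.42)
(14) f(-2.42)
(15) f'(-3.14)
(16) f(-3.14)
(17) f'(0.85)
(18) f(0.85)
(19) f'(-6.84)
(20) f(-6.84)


(1) = -9.04
(2) = 17.93
(3) = -35.68
(4) = 286.25
(5) = -15.43
(6) = 53.17
(7) = 6.70
(8) = 9.63
(9) = -14.28
(10) = 45.45
(11) = 1.31
(12) = -0.09
(13) = -7.75
(14) = 13.06
(15) = -9.35
(16) = 19.22
(17) = -0.49
(18) = -0.42
(19) = -17.56
(20) = 69.01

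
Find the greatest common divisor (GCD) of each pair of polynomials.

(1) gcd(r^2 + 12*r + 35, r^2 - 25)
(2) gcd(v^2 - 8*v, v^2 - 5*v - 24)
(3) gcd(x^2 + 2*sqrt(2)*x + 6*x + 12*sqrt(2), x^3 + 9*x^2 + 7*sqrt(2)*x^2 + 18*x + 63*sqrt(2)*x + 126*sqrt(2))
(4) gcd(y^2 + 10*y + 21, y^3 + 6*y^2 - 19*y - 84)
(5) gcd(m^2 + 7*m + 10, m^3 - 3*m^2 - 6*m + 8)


(1) = r + 5
(2) = v - 8
(3) = gcd((x + 6)*(x + 2*sqrt(2)), (x + 3)*(x + 6)*(x + 7*sqrt(2))) = x + 6
(4) = y^2 + 10*y + 21
(5) = m + 2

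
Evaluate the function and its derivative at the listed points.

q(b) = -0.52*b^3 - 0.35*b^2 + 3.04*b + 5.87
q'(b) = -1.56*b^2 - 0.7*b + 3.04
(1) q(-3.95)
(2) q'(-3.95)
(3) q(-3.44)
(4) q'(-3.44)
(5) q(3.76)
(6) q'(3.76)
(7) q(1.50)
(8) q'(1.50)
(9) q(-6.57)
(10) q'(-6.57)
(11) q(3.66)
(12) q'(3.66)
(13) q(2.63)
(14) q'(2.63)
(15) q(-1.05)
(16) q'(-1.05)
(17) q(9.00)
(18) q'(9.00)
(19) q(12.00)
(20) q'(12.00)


(1) = 20.45
(2) = -18.53
(3) = 12.44
(4) = -13.01
(5) = -15.29
(6) = -21.65
(7) = 7.89
(8) = -1.52
(9) = 118.26
(10) = -59.70
(11) = -13.19
(12) = -20.42
(13) = 1.98
(14) = -9.59
(15) = 2.89
(16) = 2.06
(17) = -374.20
(18) = -129.62
(19) = -906.61
(20) = -230.00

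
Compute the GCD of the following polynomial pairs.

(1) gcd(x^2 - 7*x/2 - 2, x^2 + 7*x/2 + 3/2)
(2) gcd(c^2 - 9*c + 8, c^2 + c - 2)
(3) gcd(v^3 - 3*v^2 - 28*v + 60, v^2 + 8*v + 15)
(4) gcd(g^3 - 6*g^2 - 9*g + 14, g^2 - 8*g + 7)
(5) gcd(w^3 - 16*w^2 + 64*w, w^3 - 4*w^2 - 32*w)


(1) = x + 1/2
(2) = c - 1
(3) = gcd((v - 6)*(v - 2)*(v + 5), (v + 3)*(v + 5)) = v + 5
(4) = gcd((g - 7)*(g - 1)*(g + 2), (g - 7)*(g - 1)) = g^2 - 8*g + 7
(5) = w^2 - 8*w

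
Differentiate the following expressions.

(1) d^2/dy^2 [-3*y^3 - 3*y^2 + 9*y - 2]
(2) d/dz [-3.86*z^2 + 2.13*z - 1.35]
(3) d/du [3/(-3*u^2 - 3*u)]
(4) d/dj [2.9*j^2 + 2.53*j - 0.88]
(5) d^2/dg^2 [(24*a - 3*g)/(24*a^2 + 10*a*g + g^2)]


(1) = -18*y - 6
(2) = 2.13 - 7.72*z
(3) = (2*u + 1)/(u^2*(u + 1)^2)
(4) = 5.8*j + 2.53
(5) = 6*((2*a + 3*g)*(24*a^2 + 10*a*g + g^2) + 4*(5*a + g)^2*(8*a - g))/(24*a^2 + 10*a*g + g^2)^3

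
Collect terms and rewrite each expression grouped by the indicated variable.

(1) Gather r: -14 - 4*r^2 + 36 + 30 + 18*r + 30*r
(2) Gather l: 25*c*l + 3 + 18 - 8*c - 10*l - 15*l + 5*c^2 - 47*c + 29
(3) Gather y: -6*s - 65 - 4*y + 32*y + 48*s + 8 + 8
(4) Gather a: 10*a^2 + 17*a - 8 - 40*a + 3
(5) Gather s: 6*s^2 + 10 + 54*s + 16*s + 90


(1) = -4*r^2 + 48*r + 52
(2) = 5*c^2 - 55*c + l*(25*c - 25) + 50
(3) = 42*s + 28*y - 49
(4) = 10*a^2 - 23*a - 5
(5) = 6*s^2 + 70*s + 100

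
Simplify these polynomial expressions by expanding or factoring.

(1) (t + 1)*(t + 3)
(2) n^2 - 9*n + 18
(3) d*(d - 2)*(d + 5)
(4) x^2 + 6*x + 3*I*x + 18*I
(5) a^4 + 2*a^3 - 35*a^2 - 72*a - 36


(1) = t^2 + 4*t + 3
(2) = (n - 6)*(n - 3)
(3) = d^3 + 3*d^2 - 10*d
(4) = (x + 6)*(x + 3*I)
(5) = (a - 6)*(a + 1)^2*(a + 6)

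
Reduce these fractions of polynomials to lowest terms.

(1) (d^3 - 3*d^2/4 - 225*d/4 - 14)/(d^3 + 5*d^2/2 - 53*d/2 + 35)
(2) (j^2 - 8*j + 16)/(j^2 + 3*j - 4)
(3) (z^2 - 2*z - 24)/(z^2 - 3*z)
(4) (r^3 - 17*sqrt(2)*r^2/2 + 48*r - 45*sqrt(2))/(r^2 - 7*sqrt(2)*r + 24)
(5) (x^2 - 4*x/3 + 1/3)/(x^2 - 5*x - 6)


(1) = (4*d^2 - 31*d - 8)/(4*d^2 - 18*d + 20)
(2) = (j^2 - 8*j + 16)/(j^2 + 3*j - 4)
(3) = (z^2 - 2*z - 24)/(z^2 - 3*z)
(4) = (2*r^2 - 11*sqrt(2)*r + 30)/(2*r - 8*sqrt(2))
(5) = (3*x^2 - 4*x + 1)/(3*x^2 - 15*x - 18)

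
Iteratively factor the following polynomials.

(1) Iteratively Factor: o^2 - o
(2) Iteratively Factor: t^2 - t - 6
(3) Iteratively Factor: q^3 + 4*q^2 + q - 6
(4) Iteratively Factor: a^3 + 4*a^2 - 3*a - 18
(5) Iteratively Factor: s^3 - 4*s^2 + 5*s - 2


(1) = (o - 1)*(o)
(2) = (t - 3)*(t + 2)
(3) = (q - 1)*(q^2 + 5*q + 6) = (q - 1)*(q + 2)*(q + 3)
(4) = (a + 3)*(a^2 + a - 6) = (a - 2)*(a + 3)*(a + 3)
(5) = (s - 2)*(s^2 - 2*s + 1) = (s - 2)*(s - 1)*(s - 1)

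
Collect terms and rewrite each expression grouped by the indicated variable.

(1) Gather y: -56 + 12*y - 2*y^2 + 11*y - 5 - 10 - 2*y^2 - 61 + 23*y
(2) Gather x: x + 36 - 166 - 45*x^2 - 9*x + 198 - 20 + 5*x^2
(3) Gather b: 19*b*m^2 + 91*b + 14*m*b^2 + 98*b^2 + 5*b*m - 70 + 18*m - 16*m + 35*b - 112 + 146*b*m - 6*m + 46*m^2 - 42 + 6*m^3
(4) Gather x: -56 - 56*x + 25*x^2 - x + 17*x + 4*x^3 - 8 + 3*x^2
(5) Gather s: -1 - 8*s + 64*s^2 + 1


(1) = -4*y^2 + 46*y - 132
(2) = -40*x^2 - 8*x + 48
(3) = b^2*(14*m + 98) + b*(19*m^2 + 151*m + 126) + 6*m^3 + 46*m^2 - 4*m - 224
(4) = 4*x^3 + 28*x^2 - 40*x - 64
(5) = 64*s^2 - 8*s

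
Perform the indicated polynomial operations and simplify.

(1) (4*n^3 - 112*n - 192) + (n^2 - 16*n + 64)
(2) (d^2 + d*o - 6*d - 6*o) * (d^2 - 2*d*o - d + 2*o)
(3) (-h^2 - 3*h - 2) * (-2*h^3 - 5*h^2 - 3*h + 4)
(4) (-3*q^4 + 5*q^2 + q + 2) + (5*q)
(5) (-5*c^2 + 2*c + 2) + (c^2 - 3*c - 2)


(1) = 4*n^3 + n^2 - 128*n - 128
(2) = d^4 - d^3*o - 7*d^3 - 2*d^2*o^2 + 7*d^2*o + 6*d^2 + 14*d*o^2 - 6*d*o - 12*o^2
(3) = 2*h^5 + 11*h^4 + 22*h^3 + 15*h^2 - 6*h - 8
(4) = -3*q^4 + 5*q^2 + 6*q + 2
(5) = -4*c^2 - c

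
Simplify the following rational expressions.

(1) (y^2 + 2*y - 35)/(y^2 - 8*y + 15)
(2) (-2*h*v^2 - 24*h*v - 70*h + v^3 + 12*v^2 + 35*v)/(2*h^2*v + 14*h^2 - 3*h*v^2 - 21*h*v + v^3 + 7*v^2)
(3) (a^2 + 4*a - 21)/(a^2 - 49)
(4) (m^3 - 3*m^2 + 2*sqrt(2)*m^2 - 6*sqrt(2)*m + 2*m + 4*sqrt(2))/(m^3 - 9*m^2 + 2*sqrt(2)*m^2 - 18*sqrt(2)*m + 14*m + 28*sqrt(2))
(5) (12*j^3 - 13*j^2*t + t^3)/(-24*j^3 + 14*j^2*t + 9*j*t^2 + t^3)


(1) = (y + 7)/(y - 3)
(2) = (v + 5)/(-h + v)
(3) = (a - 3)/(a - 7)
(4) = (m - 1)/(m - 7)
(5) = (-3*j + t)/(6*j + t)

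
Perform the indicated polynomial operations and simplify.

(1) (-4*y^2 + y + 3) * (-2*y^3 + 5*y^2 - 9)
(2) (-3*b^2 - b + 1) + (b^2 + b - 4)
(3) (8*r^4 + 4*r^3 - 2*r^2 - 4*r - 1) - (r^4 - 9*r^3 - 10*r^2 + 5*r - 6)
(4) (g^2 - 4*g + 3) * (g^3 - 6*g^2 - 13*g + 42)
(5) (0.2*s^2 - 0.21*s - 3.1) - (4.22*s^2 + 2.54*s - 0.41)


(1) = 8*y^5 - 22*y^4 - y^3 + 51*y^2 - 9*y - 27
(2) = -2*b^2 - 3
(3) = 7*r^4 + 13*r^3 + 8*r^2 - 9*r + 5
(4) = g^5 - 10*g^4 + 14*g^3 + 76*g^2 - 207*g + 126
(5) = -4.02*s^2 - 2.75*s - 2.69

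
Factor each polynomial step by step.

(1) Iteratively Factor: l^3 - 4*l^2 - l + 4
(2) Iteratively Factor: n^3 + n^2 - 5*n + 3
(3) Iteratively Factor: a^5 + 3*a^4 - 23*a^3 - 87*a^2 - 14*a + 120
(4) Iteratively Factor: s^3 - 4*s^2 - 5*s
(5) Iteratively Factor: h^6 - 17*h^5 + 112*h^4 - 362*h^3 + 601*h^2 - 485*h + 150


(1) = (l - 1)*(l^2 - 3*l - 4) = (l - 4)*(l - 1)*(l + 1)
(2) = (n - 1)*(n^2 + 2*n - 3) = (n - 1)*(n + 3)*(n - 1)
(3) = (a + 3)*(a^4 - 23*a^2 - 18*a + 40) = (a + 3)*(a + 4)*(a^3 - 4*a^2 - 7*a + 10) = (a - 1)*(a + 3)*(a + 4)*(a^2 - 3*a - 10) = (a - 1)*(a + 2)*(a + 3)*(a + 4)*(a - 5)
(4) = (s)*(s^2 - 4*s - 5) = s*(s + 1)*(s - 5)
(5) = (h - 1)*(h^5 - 16*h^4 + 96*h^3 - 266*h^2 + 335*h - 150) = (h - 5)*(h - 1)*(h^4 - 11*h^3 + 41*h^2 - 61*h + 30) = (h - 5)*(h - 3)*(h - 1)*(h^3 - 8*h^2 + 17*h - 10) = (h - 5)^2*(h - 3)*(h - 1)*(h^2 - 3*h + 2) = (h - 5)^2*(h - 3)*(h - 2)*(h - 1)*(h - 1)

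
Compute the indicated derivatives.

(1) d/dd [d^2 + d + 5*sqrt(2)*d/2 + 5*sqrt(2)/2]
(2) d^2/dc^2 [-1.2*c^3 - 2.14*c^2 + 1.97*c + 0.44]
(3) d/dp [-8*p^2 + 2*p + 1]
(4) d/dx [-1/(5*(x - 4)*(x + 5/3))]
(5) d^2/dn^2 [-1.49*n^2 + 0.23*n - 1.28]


(1) = 2*d + 1 + 5*sqrt(2)/2
(2) = -7.2*c - 4.28
(3) = 2 - 16*p
(4) = 3*(6*x - 7)/(5*(x - 4)^2*(3*x + 5)^2)
(5) = -2.98000000000000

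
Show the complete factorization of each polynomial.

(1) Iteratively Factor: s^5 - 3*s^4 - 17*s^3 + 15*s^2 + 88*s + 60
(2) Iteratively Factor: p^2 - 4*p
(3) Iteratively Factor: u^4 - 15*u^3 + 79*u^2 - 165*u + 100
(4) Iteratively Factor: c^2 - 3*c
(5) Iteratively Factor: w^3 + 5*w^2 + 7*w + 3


(1) = (s + 2)*(s^4 - 5*s^3 - 7*s^2 + 29*s + 30) = (s - 3)*(s + 2)*(s^3 - 2*s^2 - 13*s - 10) = (s - 5)*(s - 3)*(s + 2)*(s^2 + 3*s + 2) = (s - 5)*(s - 3)*(s + 2)^2*(s + 1)
(2) = (p - 4)*(p)
(3) = (u - 5)*(u^3 - 10*u^2 + 29*u - 20) = (u - 5)^2*(u^2 - 5*u + 4) = (u - 5)^2*(u - 4)*(u - 1)
(4) = (c)*(c - 3)
(5) = (w + 1)*(w^2 + 4*w + 3) = (w + 1)^2*(w + 3)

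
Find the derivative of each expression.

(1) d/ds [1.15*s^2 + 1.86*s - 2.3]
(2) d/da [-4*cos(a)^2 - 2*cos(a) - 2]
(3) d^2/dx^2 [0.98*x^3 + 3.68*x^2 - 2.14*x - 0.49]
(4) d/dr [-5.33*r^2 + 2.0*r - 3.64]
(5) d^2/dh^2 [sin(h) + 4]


(1) = 2.3*s + 1.86
(2) = 2*(4*cos(a) + 1)*sin(a)
(3) = 5.88*x + 7.36
(4) = 2.0 - 10.66*r
(5) = -sin(h)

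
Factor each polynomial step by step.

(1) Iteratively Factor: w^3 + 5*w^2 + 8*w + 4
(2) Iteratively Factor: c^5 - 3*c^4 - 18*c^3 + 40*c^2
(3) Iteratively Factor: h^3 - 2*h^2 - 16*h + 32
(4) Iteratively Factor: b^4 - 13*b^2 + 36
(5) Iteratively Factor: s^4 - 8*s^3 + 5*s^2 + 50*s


(1) = (w + 2)*(w^2 + 3*w + 2) = (w + 2)^2*(w + 1)
(2) = (c)*(c^4 - 3*c^3 - 18*c^2 + 40*c) = c*(c + 4)*(c^3 - 7*c^2 + 10*c) = c*(c - 5)*(c + 4)*(c^2 - 2*c) = c^2*(c - 5)*(c + 4)*(c - 2)
(3) = (h + 4)*(h^2 - 6*h + 8) = (h - 4)*(h + 4)*(h - 2)
(4) = (b - 2)*(b^3 + 2*b^2 - 9*b - 18) = (b - 2)*(b + 3)*(b^2 - b - 6) = (b - 3)*(b - 2)*(b + 3)*(b + 2)
(5) = (s + 2)*(s^3 - 10*s^2 + 25*s) = (s - 5)*(s + 2)*(s^2 - 5*s) = s*(s - 5)*(s + 2)*(s - 5)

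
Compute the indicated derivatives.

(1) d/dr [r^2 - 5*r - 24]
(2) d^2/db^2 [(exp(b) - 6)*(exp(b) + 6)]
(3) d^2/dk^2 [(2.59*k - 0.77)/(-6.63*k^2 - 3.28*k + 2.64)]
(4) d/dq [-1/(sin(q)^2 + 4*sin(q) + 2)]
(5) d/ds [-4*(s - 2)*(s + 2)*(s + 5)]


(1) = 2*r - 5
(2) = 4*exp(2*b)
(3) = (-(2.59*k - 0.77)*(13.26*k + 3.28)*(26.52*k + 6.56) + (103.0302*k + 6.7802)*(6.63*k^2 + 3.28*k - 2.64))/(6.63*k^2 + 3.28*k - 2.64)^3
(4) = 2*(sin(q) + 2)*cos(q)/(sin(q)^2 + 4*sin(q) + 2)^2
(5) = -12*s^2 - 40*s + 16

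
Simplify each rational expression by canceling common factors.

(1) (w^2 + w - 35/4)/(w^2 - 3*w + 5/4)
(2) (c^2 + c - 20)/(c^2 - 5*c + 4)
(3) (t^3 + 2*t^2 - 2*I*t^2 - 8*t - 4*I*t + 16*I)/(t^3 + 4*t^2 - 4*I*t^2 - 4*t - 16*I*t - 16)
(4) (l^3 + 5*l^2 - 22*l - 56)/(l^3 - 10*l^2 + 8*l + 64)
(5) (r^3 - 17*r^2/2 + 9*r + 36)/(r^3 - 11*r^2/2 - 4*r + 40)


(1) = (2*w + 7)/(2*w - 1)
(2) = (c + 5)/(c - 1)
(3) = (t - 2)/(t - 2*I)
(4) = (l + 7)/(l - 8)
(5) = (2*r^2 - 9*r - 18)/(2*r^2 - 3*r - 20)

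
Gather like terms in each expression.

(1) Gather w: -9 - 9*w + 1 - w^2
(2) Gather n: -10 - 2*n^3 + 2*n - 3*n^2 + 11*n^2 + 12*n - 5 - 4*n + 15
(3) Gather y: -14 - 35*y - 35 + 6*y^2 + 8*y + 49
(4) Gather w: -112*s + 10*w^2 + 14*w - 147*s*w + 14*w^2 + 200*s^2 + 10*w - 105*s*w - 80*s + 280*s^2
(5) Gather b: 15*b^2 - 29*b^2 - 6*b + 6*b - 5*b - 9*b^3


(1) = -w^2 - 9*w - 8
(2) = -2*n^3 + 8*n^2 + 10*n
(3) = 6*y^2 - 27*y
(4) = 480*s^2 - 192*s + 24*w^2 + w*(24 - 252*s)
(5) = -9*b^3 - 14*b^2 - 5*b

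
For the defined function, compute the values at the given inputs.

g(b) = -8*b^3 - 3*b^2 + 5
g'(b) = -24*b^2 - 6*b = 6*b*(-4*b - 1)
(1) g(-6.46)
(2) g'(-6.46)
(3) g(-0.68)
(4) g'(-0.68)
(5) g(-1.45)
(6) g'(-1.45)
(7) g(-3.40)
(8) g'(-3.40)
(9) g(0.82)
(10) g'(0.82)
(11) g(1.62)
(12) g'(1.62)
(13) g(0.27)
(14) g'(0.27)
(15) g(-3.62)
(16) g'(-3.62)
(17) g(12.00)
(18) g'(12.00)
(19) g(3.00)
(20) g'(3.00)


(1) = 2036.49
(2) = -962.80
(3) = 6.13
(4) = -7.02
(5) = 23.08
(6) = -41.76
(7) = 284.75
(8) = -257.04
(9) = -1.43
(10) = -21.06
(11) = -36.89
(12) = -72.71
(13) = 4.62
(14) = -3.37
(15) = 345.19
(16) = -292.79
(17) = -14251.00
(18) = -3528.00
(19) = -238.00
(20) = -234.00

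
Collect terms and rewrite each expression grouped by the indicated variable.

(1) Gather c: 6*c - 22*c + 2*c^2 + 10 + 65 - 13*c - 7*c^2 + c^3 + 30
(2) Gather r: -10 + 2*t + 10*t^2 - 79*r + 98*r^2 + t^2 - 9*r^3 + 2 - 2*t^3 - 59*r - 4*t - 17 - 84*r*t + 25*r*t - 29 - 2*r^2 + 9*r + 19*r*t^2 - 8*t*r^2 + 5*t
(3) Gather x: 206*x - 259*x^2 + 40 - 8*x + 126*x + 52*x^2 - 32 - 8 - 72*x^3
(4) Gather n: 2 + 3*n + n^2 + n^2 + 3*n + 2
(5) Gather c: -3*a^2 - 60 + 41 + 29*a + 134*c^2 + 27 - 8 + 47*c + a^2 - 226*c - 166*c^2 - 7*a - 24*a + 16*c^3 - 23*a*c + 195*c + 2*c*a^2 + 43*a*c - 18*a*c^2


(1) = c^3 - 5*c^2 - 29*c + 105
(2) = -9*r^3 + r^2*(96 - 8*t) + r*(19*t^2 - 59*t - 129) - 2*t^3 + 11*t^2 + 3*t - 54
(3) = -72*x^3 - 207*x^2 + 324*x
(4) = 2*n^2 + 6*n + 4
(5) = -2*a^2 - 2*a + 16*c^3 + c^2*(-18*a - 32) + c*(2*a^2 + 20*a + 16)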